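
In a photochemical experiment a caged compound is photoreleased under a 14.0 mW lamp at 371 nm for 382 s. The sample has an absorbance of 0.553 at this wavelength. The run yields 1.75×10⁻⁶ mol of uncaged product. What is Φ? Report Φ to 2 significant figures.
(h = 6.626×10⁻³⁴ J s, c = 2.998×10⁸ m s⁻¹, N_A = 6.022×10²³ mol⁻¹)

Φ = 0.15

Photon energy at 371 nm: hc/λ = (6.626×10⁻³⁴)(2.998×10⁸)/(371×10⁻⁹) = 5.354×10⁻¹⁹ J.
Energy delivered: (14.0 mW)(382 s) = 5.348 J.
Photons incident: 5.348 / 5.354×10⁻¹⁹ = 9.989×10¹⁸, i.e. 9.989×10¹⁸/6.022×10²³ = 1.659×10⁻⁵ mol.
Fraction absorbed: 1 − 10^(−0.553) = 0.7201.
Photons absorbed: 0.7201 × 1.659×10⁻⁵ = 1.195×10⁻⁵ mol.
Φ = 1.75×10⁻⁶ mol / 1.195×10⁻⁵ mol photons = 0.15.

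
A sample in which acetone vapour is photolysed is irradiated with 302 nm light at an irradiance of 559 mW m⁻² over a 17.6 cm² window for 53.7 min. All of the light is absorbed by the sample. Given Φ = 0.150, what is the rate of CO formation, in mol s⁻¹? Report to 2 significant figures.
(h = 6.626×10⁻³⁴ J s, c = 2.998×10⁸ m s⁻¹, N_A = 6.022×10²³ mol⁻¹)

Photon energy at 302 nm: hc/λ = (6.626×10⁻³⁴)(2.998×10⁸)/(302×10⁻⁹) = 6.578×10⁻¹⁹ J.
Energy delivered: (559 mW m⁻²)(17.6×10⁻⁴ m²)(3222 s) = 3.170 J.
Photons incident: 3.170 / 6.578×10⁻¹⁹ = 4.819×10¹⁸, i.e. 4.819×10¹⁸/6.022×10²³ = 8.002×10⁻⁶ mol.
Product formed: 0.150 × 8.002×10⁻⁶ = 1.200×10⁻⁶ mol.
Rate: 1.200×10⁻⁶ / 3222 s = 3.7×10⁻¹⁰ mol s⁻¹.

3.7×10⁻¹⁰ mol s⁻¹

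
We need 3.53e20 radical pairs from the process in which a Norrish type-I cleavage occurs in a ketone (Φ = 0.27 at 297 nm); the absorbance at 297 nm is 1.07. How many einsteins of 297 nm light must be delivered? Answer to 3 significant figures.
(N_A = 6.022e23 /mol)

Product: 3.53e20 / 6.022e23 = 5.862e-4 mol.
Photons that must be absorbed: 5.862e-4 / 0.27 = 0.002171 mol.
Fraction absorbed: 1 − 10^(−1.07) = 0.9149.
Incident photons needed: 0.002171 / 0.9149 = 0.002373 mol.

0.00237 einstein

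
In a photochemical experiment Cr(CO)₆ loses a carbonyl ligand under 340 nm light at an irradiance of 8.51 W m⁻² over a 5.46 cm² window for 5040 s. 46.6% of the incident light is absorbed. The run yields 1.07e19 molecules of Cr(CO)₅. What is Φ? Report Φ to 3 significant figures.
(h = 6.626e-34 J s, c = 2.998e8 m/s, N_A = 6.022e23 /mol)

Product: 1.07e19 / 6.022e23 = 1.777e-5 mol.
Photon energy at 340 nm: hc/λ = (6.626e-34)(2.998e8)/(340e-9) = 5.843e-19 J.
Energy delivered: (8.51 W m⁻²)(5.46e-4 m²)(5040 s) = 23.42 J.
Photons incident: 23.42 / 5.843e-19 = 4.008e19, i.e. 4.008e19/6.022e23 = 6.656e-5 mol.
Photons absorbed: 0.466 × 6.656e-5 = 3.102e-5 mol.
Φ = 1.777e-5 mol / 3.102e-5 mol photons = 0.573.

Φ = 0.573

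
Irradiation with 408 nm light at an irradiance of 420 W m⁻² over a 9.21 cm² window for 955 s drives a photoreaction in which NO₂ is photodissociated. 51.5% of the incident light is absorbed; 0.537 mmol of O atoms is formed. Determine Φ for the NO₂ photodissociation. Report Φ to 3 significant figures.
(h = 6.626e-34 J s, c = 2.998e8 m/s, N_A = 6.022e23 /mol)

Product: 0.537 mmol = 5.37e-4 mol.
Photon energy at 408 nm: hc/λ = (6.626e-34)(2.998e8)/(408e-9) = 4.869e-19 J.
Energy delivered: (420 W m⁻²)(9.21e-4 m²)(955 s) = 369.4 J.
Photons incident: 369.4 / 4.869e-19 = 7.587e20, i.e. 7.587e20/6.022e23 = 0.001260 mol.
Photons absorbed: 0.515 × 0.001260 = 6.489e-4 mol.
Φ = 5.37e-4 mol / 6.489e-4 mol photons = 0.828.

Φ = 0.828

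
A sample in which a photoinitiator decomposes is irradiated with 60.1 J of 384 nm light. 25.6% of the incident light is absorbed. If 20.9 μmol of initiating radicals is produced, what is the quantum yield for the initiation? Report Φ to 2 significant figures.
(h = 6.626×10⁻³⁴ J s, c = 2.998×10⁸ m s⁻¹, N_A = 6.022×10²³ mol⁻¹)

Φ = 0.42

Product: 20.9 μmol = 2.09×10⁻⁵ mol.
Photon energy at 384 nm: hc/λ = (6.626×10⁻³⁴)(2.998×10⁸)/(384×10⁻⁹) = 5.173×10⁻¹⁹ J.
Photons incident: 60.1 / 5.173×10⁻¹⁹ = 1.162×10²⁰, i.e. 1.162×10²⁰/6.022×10²³ = 1.930×10⁻⁴ mol.
Photons absorbed: 0.256 × 1.930×10⁻⁴ = 4.941×10⁻⁵ mol.
Φ = 2.09×10⁻⁵ mol / 4.941×10⁻⁵ mol photons = 0.42.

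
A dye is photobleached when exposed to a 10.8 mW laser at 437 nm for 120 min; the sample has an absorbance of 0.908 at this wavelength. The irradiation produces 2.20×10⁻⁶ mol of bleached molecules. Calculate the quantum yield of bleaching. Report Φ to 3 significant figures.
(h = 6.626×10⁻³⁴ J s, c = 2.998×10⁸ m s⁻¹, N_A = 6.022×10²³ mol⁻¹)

Φ = 0.00884

Photon energy at 437 nm: hc/λ = (6.626×10⁻³⁴)(2.998×10⁸)/(437×10⁻⁹) = 4.546×10⁻¹⁹ J.
Energy delivered: (10.8 mW)(7200 s) = 77.76 J.
Photons incident: 77.76 / 4.546×10⁻¹⁹ = 1.711×10²⁰, i.e. 1.711×10²⁰/6.022×10²³ = 2.841×10⁻⁴ mol.
Fraction absorbed: 1 − 10^(−0.908) = 0.8764.
Photons absorbed: 0.8764 × 2.841×10⁻⁴ = 2.490×10⁻⁴ mol.
Φ = 2.20×10⁻⁶ mol / 2.490×10⁻⁴ mol photons = 0.00884.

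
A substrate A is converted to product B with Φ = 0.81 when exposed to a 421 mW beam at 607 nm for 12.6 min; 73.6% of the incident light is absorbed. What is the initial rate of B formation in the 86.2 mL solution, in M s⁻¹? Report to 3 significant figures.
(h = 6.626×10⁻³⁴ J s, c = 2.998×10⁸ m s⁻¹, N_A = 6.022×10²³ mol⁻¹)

Photon energy at 607 nm: hc/λ = (6.626×10⁻³⁴)(2.998×10⁸)/(607×10⁻⁹) = 3.273×10⁻¹⁹ J.
Energy delivered: (421 mW)(756 s) = 318.3 J.
Photons incident: 318.3 / 3.273×10⁻¹⁹ = 9.725×10²⁰, i.e. 9.725×10²⁰/6.022×10²³ = 0.001615 mol.
Photons absorbed: 0.736 × 0.001615 = 0.001189 mol.
Product formed: 0.81 × 0.001189 = 9.631×10⁻⁴ mol.
Rate: 9.631×10⁻⁴ mol / (756 s × 0.0862 L) = 1.48×10⁻⁵ M s⁻¹.

1.48×10⁻⁵ M s⁻¹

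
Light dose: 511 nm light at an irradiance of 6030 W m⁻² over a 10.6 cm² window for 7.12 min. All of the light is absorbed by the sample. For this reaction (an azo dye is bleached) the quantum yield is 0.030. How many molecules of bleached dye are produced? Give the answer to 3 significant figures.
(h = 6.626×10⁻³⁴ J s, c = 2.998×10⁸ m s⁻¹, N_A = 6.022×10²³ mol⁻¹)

Photon energy at 511 nm: hc/λ = (6.626×10⁻³⁴)(2.998×10⁸)/(511×10⁻⁹) = 3.887×10⁻¹⁹ J.
Energy delivered: (6030 W m⁻²)(10.6×10⁻⁴ m²)(427.2 s) = 2731 J.
Photons incident: 2731 / 3.887×10⁻¹⁹ = 7.026×10²¹, i.e. 7.026×10²¹/6.022×10²³ = 0.01167 mol.
Product: Φ × n_abs = 0.030 × 0.01167 = 3.501×10⁻⁴ mol.
As a count: 3.501×10⁻⁴ × 6.022×10²³ = 2.11×10²⁰.

2.11×10²⁰ molecules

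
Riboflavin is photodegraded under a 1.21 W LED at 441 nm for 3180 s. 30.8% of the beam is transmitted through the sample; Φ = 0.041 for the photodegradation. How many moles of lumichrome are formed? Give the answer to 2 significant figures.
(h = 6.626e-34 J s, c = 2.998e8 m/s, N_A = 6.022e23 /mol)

4.0e-4 mol

Photon energy at 441 nm: hc/λ = (6.626e-34)(2.998e8)/(441e-9) = 4.504e-19 J.
Energy delivered: (1.21 W)(3180 s) = 3848 J.
Photons incident: 3848 / 4.504e-19 = 8.544e21, i.e. 8.544e21/6.022e23 = 0.01419 mol.
Fraction absorbed: 1 − 30.8/100 = 0.6920.
Photons absorbed: 0.6920 × 0.01419 = 0.009819 mol.
Product: Φ × n_abs = 0.041 × 0.009819 = 4.026e-4 mol.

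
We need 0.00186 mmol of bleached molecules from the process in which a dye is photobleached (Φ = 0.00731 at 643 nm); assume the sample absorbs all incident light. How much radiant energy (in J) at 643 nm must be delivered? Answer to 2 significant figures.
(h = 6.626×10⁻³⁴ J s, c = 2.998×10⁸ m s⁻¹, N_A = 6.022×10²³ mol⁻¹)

Product: 0.00186 mmol = 1.86×10⁻⁶ mol.
Photons that must be absorbed: 1.86×10⁻⁶ / 0.00731 = 2.544×10⁻⁴ mol.
Photon energy: hc/λ = 3.089×10⁻¹⁹ J; per mole, 1.860×10⁵ J mol⁻¹.
Energy required: 2.544×10⁻⁴ × 1.860×10⁵ = 47 J.

47 J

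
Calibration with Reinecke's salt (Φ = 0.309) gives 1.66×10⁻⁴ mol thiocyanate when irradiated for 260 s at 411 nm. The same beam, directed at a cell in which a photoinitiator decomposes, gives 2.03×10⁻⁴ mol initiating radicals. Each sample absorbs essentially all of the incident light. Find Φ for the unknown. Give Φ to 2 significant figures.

Φ = 0.38

Photons absorbed by the actinometer: 1.66×10⁻⁴ / 0.309 = 5.372×10⁻⁴ mol.
Φ(unknown) = 2.03×10⁻⁴ / 5.372×10⁻⁴ = 0.38.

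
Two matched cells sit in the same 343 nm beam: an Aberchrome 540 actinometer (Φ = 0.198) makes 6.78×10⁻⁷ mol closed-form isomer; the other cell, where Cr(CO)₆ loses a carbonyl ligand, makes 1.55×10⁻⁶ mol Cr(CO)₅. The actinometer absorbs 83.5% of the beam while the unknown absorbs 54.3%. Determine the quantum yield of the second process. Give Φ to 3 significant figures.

Photons absorbed by the actinometer: 6.78×10⁻⁷ / 0.198 = 3.424×10⁻⁶ mol.
Incident flux: 3.424×10⁻⁶ / 0.835 = 4.101×10⁻⁶ einstein.
Absorbed by unknown: 0.543 × 4.101×10⁻⁶ = 2.227×10⁻⁶ mol.
Φ(unknown) = 1.55×10⁻⁶ / 2.227×10⁻⁶ = 0.696.

Φ = 0.696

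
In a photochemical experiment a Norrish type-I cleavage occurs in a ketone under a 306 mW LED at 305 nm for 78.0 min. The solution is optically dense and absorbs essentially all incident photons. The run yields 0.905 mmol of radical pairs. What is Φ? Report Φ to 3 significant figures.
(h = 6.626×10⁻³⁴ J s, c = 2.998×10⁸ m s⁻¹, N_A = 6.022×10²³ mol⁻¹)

Φ = 0.248

Product: 0.905 mmol = 9.05×10⁻⁴ mol.
Photon energy at 305 nm: hc/λ = (6.626×10⁻³⁴)(2.998×10⁸)/(305×10⁻⁹) = 6.513×10⁻¹⁹ J.
Energy delivered: (306 mW)(4680 s) = 1432 J.
Photons incident: 1432 / 6.513×10⁻¹⁹ = 2.199×10²¹, i.e. 2.199×10²¹/6.022×10²³ = 0.003652 mol.
Φ = 9.05×10⁻⁴ mol / 0.003652 mol photons = 0.248.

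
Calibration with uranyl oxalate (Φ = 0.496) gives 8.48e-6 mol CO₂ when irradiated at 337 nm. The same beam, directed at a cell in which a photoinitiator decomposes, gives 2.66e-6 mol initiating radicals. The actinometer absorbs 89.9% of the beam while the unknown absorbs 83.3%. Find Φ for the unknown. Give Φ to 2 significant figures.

Φ = 0.17

Photons absorbed by the actinometer: 8.48e-6 / 0.496 = 1.710e-5 mol.
Incident flux: 1.710e-5 / 0.899 = 1.902e-5 einstein.
Absorbed by unknown: 0.833 × 1.902e-5 = 1.584e-5 mol.
Φ(unknown) = 2.66e-6 / 1.584e-5 = 0.17.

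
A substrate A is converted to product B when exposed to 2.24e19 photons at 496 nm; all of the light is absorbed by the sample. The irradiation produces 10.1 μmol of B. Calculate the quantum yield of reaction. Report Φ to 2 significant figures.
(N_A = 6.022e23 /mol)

Product: 10.1 μmol = 1.01e-5 mol.
Moles of photons: 2.24e19 / 6.022e23 = 3.720e-5 mol.
Φ = 1.01e-5 mol / 3.720e-5 mol photons = 0.27.

Φ = 0.27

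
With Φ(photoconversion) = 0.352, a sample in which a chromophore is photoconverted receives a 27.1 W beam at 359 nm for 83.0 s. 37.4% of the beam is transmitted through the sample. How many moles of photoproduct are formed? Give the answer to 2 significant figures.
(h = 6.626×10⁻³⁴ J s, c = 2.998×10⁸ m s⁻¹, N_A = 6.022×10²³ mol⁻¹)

0.0015 mol

Photon energy at 359 nm: hc/λ = (6.626×10⁻³⁴)(2.998×10⁸)/(359×10⁻⁹) = 5.533×10⁻¹⁹ J.
Energy delivered: (27.1 W)(83 s) = 2249 J.
Photons incident: 2249 / 5.533×10⁻¹⁹ = 4.065×10²¹, i.e. 4.065×10²¹/6.022×10²³ = 0.006750 mol.
Fraction absorbed: 1 − 37.4/100 = 0.6260.
Photons absorbed: 0.6260 × 0.006750 = 0.004226 mol.
Product: Φ × n_abs = 0.352 × 0.004226 = 0.001488 mol.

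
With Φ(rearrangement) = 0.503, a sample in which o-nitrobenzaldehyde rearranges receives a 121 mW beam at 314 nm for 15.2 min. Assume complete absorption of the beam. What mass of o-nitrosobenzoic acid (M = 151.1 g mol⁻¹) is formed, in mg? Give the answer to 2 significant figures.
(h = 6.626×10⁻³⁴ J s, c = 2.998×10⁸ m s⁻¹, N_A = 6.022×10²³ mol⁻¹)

Photon energy at 314 nm: hc/λ = (6.626×10⁻³⁴)(2.998×10⁸)/(314×10⁻⁹) = 6.326×10⁻¹⁹ J.
Energy delivered: (121 mW)(912 s) = 110.4 J.
Photons incident: 110.4 / 6.326×10⁻¹⁹ = 1.745×10²⁰, i.e. 1.745×10²⁰/6.022×10²³ = 2.898×10⁻⁴ mol.
Product: Φ × n_abs = 0.503 × 2.898×10⁻⁴ = 1.458×10⁻⁴ mol.
Mass: 1.458×10⁻⁴ × 151.1 = 0.02203 g = 22 mg.

22 mg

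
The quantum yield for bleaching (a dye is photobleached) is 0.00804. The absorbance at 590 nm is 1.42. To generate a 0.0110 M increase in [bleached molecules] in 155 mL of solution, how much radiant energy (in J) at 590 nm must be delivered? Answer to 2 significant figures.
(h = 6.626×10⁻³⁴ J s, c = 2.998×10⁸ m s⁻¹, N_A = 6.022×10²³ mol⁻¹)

Product: (0.0110 M)(0.155 L) = 0.001705 mol.
Photons that must be absorbed: 0.001705 / 0.00804 = 0.2121 mol.
Fraction absorbed: 1 − 10^(−1.42) = 0.9620.
Incident photons needed: 0.2121 / 0.9620 = 0.2205 mol.
Photon energy: hc/λ = 3.367×10⁻¹⁹ J; per mole, 2.028×10⁵ J mol⁻¹.
Energy required: 0.2205 × 2.028×10⁵ = 4.5×10⁴ J.

4.5×10⁴ J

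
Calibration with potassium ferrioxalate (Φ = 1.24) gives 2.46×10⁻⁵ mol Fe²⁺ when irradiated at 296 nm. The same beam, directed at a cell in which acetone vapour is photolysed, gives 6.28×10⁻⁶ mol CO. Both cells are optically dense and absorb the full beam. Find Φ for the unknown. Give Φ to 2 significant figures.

Φ = 0.32

Photons absorbed by the actinometer: 2.46×10⁻⁵ / 1.24 = 1.984×10⁻⁵ mol.
Φ(unknown) = 6.28×10⁻⁶ / 1.984×10⁻⁵ = 0.32.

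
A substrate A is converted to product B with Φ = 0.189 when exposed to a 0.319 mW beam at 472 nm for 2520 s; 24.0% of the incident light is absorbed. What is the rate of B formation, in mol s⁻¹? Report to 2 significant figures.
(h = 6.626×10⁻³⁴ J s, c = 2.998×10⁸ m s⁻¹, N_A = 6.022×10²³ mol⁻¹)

5.7×10⁻¹¹ mol s⁻¹

Photon energy at 472 nm: hc/λ = (6.626×10⁻³⁴)(2.998×10⁸)/(472×10⁻⁹) = 4.209×10⁻¹⁹ J.
Energy delivered: (0.319 mW)(2520 s) = 0.8039 J.
Photons incident: 0.8039 / 4.209×10⁻¹⁹ = 1.910×10¹⁸, i.e. 1.910×10¹⁸/6.022×10²³ = 3.172×10⁻⁶ mol.
Photons absorbed: 0.240 × 3.172×10⁻⁶ = 7.613×10⁻⁷ mol.
Product formed: 0.189 × 7.613×10⁻⁷ = 1.439×10⁻⁷ mol.
Rate: 1.439×10⁻⁷ / 2520 s = 5.7×10⁻¹¹ mol s⁻¹.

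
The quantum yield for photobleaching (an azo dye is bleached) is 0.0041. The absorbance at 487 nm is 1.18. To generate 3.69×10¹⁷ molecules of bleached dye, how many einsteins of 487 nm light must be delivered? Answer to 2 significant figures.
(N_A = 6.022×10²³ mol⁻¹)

1.6×10⁻⁴ einstein

Product: 3.69×10¹⁷ / 6.022×10²³ = 6.128×10⁻⁷ mol.
Photons that must be absorbed: 6.128×10⁻⁷ / 0.0041 = 1.495×10⁻⁴ mol.
Fraction absorbed: 1 − 10^(−1.18) = 0.9339.
Incident photons needed: 1.495×10⁻⁴ / 0.9339 = 1.601×10⁻⁴ mol.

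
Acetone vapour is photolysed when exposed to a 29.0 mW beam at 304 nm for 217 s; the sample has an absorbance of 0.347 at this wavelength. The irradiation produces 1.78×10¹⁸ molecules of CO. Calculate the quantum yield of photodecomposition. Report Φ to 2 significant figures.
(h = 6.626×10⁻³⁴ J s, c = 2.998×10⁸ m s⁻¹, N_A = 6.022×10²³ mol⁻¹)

Product: 1.78×10¹⁸ / 6.022×10²³ = 2.956×10⁻⁶ mol.
Photon energy at 304 nm: hc/λ = (6.626×10⁻³⁴)(2.998×10⁸)/(304×10⁻⁹) = 6.534×10⁻¹⁹ J.
Energy delivered: (29.0 mW)(217 s) = 6.293 J.
Photons incident: 6.293 / 6.534×10⁻¹⁹ = 9.631×10¹⁸, i.e. 9.631×10¹⁸/6.022×10²³ = 1.599×10⁻⁵ mol.
Fraction absorbed: 1 − 10^(−0.347) = 0.5502.
Photons absorbed: 0.5502 × 1.599×10⁻⁵ = 8.798×10⁻⁶ mol.
Φ = 2.956×10⁻⁶ mol / 8.798×10⁻⁶ mol photons = 0.34.

Φ = 0.34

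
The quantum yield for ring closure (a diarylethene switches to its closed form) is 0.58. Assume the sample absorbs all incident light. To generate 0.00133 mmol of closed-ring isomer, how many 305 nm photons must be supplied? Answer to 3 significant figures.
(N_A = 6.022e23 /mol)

Product: 0.00133 mmol = 1.33e-6 mol.
Photons that must be absorbed: 1.33e-6 / 0.58 = 2.293e-6 mol.
Photon count: 2.293e-6 × 6.022e23 = 1.38e18.

1.38e18 photons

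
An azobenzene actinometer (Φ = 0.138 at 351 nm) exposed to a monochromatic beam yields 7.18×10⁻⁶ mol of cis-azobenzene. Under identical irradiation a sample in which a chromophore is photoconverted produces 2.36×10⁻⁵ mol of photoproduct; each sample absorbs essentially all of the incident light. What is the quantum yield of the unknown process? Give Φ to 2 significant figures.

Φ = 0.45

Photons absorbed by the actinometer: 7.18×10⁻⁶ / 0.138 = 5.203×10⁻⁵ mol.
Φ(unknown) = 2.36×10⁻⁵ / 5.203×10⁻⁵ = 0.45.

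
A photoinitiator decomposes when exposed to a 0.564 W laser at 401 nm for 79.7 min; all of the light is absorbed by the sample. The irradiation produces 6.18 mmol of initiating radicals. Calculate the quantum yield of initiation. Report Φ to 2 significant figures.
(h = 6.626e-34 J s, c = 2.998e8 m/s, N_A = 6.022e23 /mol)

Product: 6.18 mmol = 0.00618 mol.
Photon energy at 401 nm: hc/λ = (6.626e-34)(2.998e8)/(401e-9) = 4.954e-19 J.
Energy delivered: (0.564 W)(4782 s) = 2697 J.
Photons incident: 2697 / 4.954e-19 = 5.444e21, i.e. 5.444e21/6.022e23 = 0.009040 mol.
Φ = 0.00618 mol / 0.009040 mol photons = 0.68.

Φ = 0.68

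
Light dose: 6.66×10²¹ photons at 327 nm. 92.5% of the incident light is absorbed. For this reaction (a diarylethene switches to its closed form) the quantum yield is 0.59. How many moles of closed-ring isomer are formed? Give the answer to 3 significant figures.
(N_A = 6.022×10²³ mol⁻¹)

Moles of photons: 6.66×10²¹ / 6.022×10²³ = 0.01106 mol.
Photons absorbed: 0.925 × 0.01106 = 0.01023 mol.
Product: Φ × n_abs = 0.59 × 0.01023 = 0.006036 mol.

0.00604 mol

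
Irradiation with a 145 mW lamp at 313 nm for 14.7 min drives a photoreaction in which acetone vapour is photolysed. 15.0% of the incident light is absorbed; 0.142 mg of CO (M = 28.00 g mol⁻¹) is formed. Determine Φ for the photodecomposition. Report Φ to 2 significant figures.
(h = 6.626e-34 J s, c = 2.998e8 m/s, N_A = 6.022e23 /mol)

Product: 0.142 mg / 28.00 g mol⁻¹ = 5.071e-6 mol.
Photon energy at 313 nm: hc/λ = (6.626e-34)(2.998e8)/(313e-9) = 6.347e-19 J.
Energy delivered: (145 mW)(882 s) = 127.9 J.
Photons incident: 127.9 / 6.347e-19 = 2.015e20, i.e. 2.015e20/6.022e23 = 3.346e-4 mol.
Photons absorbed: 0.150 × 3.346e-4 = 5.019e-5 mol.
Φ = 5.071e-6 mol / 5.019e-5 mol photons = 0.10.

Φ = 0.10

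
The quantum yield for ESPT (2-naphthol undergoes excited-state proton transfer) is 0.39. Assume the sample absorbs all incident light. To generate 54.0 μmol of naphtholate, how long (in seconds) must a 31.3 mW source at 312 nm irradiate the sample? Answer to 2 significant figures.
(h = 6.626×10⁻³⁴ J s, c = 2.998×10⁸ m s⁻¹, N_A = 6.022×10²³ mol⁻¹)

t ≈ 1700 s

Product: 54.0 μmol = 5.40×10⁻⁵ mol.
Photons that must be absorbed: 5.40×10⁻⁵ / 0.39 = 1.385×10⁻⁴ mol.
Photon energy: hc/λ = 6.367×10⁻¹⁹ J; per mole, 3.834×10⁵ J mol⁻¹.
Energy required: 1.385×10⁻⁴ × 3.834×10⁵ = 53.10 J.
Time: 53.10 J / 0.0313 W = 1700 s.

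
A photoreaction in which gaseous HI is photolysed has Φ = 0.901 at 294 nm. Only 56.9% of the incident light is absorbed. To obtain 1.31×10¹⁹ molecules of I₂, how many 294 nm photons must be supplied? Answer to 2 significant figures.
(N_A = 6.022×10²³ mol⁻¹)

Product: 1.31×10¹⁹ / 6.022×10²³ = 2.175×10⁻⁵ mol.
Photons that must be absorbed: 2.175×10⁻⁵ / 0.901 = 2.414×10⁻⁵ mol.
Incident photons needed: 2.414×10⁻⁵ / 0.569 = 4.243×10⁻⁵ mol.
Photon count: 4.243×10⁻⁵ × 6.022×10²³ = 2.6×10¹⁹.

2.6×10¹⁹ photons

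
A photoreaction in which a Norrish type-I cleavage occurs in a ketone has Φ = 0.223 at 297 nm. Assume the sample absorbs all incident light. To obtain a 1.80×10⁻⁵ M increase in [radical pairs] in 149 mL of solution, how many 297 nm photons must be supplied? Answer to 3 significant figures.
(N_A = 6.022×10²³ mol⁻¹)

Product: (1.80×10⁻⁵ M)(0.149 L) = 2.682×10⁻⁶ mol.
Photons that must be absorbed: 2.682×10⁻⁶ / 0.223 = 1.203×10⁻⁵ mol.
Photon count: 1.203×10⁻⁵ × 6.022×10²³ = 7.24×10¹⁸.

7.24×10¹⁸ photons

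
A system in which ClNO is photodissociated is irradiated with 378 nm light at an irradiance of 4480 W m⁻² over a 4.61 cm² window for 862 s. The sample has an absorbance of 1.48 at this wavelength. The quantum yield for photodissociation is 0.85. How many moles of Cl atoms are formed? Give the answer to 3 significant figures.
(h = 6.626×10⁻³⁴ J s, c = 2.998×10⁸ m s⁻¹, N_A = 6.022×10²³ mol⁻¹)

0.00462 mol

Photon energy at 378 nm: hc/λ = (6.626×10⁻³⁴)(2.998×10⁸)/(378×10⁻⁹) = 5.255×10⁻¹⁹ J.
Energy delivered: (4480 W m⁻²)(4.61×10⁻⁴ m²)(862 s) = 1780 J.
Photons incident: 1780 / 5.255×10⁻¹⁹ = 3.387×10²¹, i.e. 3.387×10²¹/6.022×10²³ = 0.005624 mol.
Fraction absorbed: 1 − 10^(−1.48) = 0.9669.
Photons absorbed: 0.9669 × 0.005624 = 0.005438 mol.
Product: Φ × n_abs = 0.85 × 0.005438 = 0.004622 mol.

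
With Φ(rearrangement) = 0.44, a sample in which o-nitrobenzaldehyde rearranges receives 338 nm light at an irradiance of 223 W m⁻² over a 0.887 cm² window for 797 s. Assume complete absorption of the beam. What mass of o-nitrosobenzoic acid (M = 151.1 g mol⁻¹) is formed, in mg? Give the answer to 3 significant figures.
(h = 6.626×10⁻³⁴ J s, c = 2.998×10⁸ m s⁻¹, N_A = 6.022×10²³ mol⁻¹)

2.96 mg

Photon energy at 338 nm: hc/λ = (6.626×10⁻³⁴)(2.998×10⁸)/(338×10⁻⁹) = 5.877×10⁻¹⁹ J.
Energy delivered: (223 W m⁻²)(0.887×10⁻⁴ m²)(797 s) = 15.76 J.
Photons incident: 15.76 / 5.877×10⁻¹⁹ = 2.682×10¹⁹, i.e. 2.682×10¹⁹/6.022×10²³ = 4.454×10⁻⁵ mol.
Product: Φ × n_abs = 0.44 × 4.454×10⁻⁵ = 1.960×10⁻⁵ mol.
Mass: 1.960×10⁻⁵ × 151.1 = 0.002962 g = 2.96 mg.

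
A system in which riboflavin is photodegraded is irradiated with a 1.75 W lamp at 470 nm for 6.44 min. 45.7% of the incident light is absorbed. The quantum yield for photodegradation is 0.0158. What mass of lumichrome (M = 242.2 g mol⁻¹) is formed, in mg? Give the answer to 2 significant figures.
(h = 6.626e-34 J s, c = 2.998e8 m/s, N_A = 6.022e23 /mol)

4.6 mg

Photon energy at 470 nm: hc/λ = (6.626e-34)(2.998e8)/(470e-9) = 4.227e-19 J.
Energy delivered: (1.75 W)(386.4 s) = 676.2 J.
Photons incident: 676.2 / 4.227e-19 = 1.600e21, i.e. 1.600e21/6.022e23 = 0.002657 mol.
Photons absorbed: 0.457 × 0.002657 = 0.001214 mol.
Product: Φ × n_abs = 0.0158 × 0.001214 = 1.918e-5 mol.
Mass: 1.918e-5 × 242.2 = 0.004645 g = 4.6 mg.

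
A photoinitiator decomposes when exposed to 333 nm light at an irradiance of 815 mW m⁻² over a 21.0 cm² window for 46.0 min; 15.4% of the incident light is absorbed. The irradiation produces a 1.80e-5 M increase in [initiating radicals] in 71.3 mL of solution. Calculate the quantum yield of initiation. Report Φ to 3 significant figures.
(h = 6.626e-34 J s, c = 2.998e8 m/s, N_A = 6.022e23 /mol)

Φ = 0.634

Product: (1.80e-5 M)(0.0713 L) = 1.283e-6 mol.
Photon energy at 333 nm: hc/λ = (6.626e-34)(2.998e8)/(333e-9) = 5.965e-19 J.
Energy delivered: (815 mW m⁻²)(21.0e-4 m²)(2760 s) = 4.724 J.
Photons incident: 4.724 / 5.965e-19 = 7.920e18, i.e. 7.920e18/6.022e23 = 1.315e-5 mol.
Photons absorbed: 0.154 × 1.315e-5 = 2.025e-6 mol.
Φ = 1.283e-6 mol / 2.025e-6 mol photons = 0.634.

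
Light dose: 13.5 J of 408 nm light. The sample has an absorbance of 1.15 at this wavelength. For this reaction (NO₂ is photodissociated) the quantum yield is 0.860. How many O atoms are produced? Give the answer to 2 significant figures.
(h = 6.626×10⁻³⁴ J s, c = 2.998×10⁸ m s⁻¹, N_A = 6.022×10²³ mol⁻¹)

2.2×10¹⁹ atoms

Photon energy at 408 nm: hc/λ = (6.626×10⁻³⁴)(2.998×10⁸)/(408×10⁻⁹) = 4.869×10⁻¹⁹ J.
Photons incident: 13.5 / 4.869×10⁻¹⁹ = 2.773×10¹⁹, i.e. 2.773×10¹⁹/6.022×10²³ = 4.605×10⁻⁵ mol.
Fraction absorbed: 1 − 10^(−1.15) = 0.9292.
Photons absorbed: 0.9292 × 4.605×10⁻⁵ = 4.279×10⁻⁵ mol.
Product: Φ × n_abs = 0.860 × 4.279×10⁻⁵ = 3.680×10⁻⁵ mol.
As a count: 3.680×10⁻⁵ × 6.022×10²³ = 2.2×10¹⁹.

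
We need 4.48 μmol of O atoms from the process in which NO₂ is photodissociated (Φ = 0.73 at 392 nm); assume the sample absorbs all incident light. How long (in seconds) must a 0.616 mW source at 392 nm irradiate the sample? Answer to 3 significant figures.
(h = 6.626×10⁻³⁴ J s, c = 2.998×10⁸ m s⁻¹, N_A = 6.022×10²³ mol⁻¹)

Product: 4.48 μmol = 4.48×10⁻⁶ mol.
Photons that must be absorbed: 4.48×10⁻⁶ / 0.73 = 6.137×10⁻⁶ mol.
Photon energy: hc/λ = 5.068×10⁻¹⁹ J; per mole, 3.052×10⁵ J mol⁻¹.
Energy required: 6.137×10⁻⁶ × 3.052×10⁵ = 1.873 J.
Time: 1.873 J / 0.000616 W = 3040 s.

t ≈ 3040 s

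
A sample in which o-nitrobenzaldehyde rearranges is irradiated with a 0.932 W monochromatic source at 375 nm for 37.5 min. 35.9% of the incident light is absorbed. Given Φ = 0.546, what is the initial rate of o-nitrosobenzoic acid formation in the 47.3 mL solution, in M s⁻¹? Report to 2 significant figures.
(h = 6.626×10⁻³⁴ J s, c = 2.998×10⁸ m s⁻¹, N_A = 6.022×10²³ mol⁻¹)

1.2×10⁻⁵ M s⁻¹

Photon energy at 375 nm: hc/λ = (6.626×10⁻³⁴)(2.998×10⁸)/(375×10⁻⁹) = 5.297×10⁻¹⁹ J.
Energy delivered: (0.932 W)(2250 s) = 2097 J.
Photons incident: 2097 / 5.297×10⁻¹⁹ = 3.959×10²¹, i.e. 3.959×10²¹/6.022×10²³ = 0.006574 mol.
Photons absorbed: 0.359 × 0.006574 = 0.002360 mol.
Product formed: 0.546 × 0.002360 = 0.001289 mol.
Rate: 0.001289 mol / (2250 s × 0.0473 L) = 1.2×10⁻⁵ M s⁻¹.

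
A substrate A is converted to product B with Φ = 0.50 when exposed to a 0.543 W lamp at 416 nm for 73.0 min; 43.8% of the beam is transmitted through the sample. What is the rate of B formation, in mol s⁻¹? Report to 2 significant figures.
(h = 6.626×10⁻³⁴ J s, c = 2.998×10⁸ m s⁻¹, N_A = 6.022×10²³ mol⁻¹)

5.3×10⁻⁷ mol s⁻¹

Photon energy at 416 nm: hc/λ = (6.626×10⁻³⁴)(2.998×10⁸)/(416×10⁻⁹) = 4.775×10⁻¹⁹ J.
Energy delivered: (0.543 W)(4380 s) = 2378 J.
Photons incident: 2378 / 4.775×10⁻¹⁹ = 4.980×10²¹, i.e. 4.980×10²¹/6.022×10²³ = 0.008270 mol.
Fraction absorbed: 1 − 43.8/100 = 0.5620.
Photons absorbed: 0.5620 × 0.008270 = 0.004648 mol.
Product formed: 0.50 × 0.004648 = 0.002324 mol.
Rate: 0.002324 / 4380 s = 5.3×10⁻⁷ mol s⁻¹.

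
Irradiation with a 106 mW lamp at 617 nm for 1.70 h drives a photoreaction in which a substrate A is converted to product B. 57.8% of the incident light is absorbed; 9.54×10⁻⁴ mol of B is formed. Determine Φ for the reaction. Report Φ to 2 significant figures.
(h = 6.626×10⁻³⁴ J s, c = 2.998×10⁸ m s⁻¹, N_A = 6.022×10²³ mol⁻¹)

Φ = 0.49

Photon energy at 617 nm: hc/λ = (6.626×10⁻³⁴)(2.998×10⁸)/(617×10⁻⁹) = 3.220×10⁻¹⁹ J.
Energy delivered: (106 mW)(6120 s) = 648.7 J.
Photons incident: 648.7 / 3.220×10⁻¹⁹ = 2.015×10²¹, i.e. 2.015×10²¹/6.022×10²³ = 0.003346 mol.
Photons absorbed: 0.578 × 0.003346 = 0.001934 mol.
Φ = 9.54×10⁻⁴ mol / 0.001934 mol photons = 0.49.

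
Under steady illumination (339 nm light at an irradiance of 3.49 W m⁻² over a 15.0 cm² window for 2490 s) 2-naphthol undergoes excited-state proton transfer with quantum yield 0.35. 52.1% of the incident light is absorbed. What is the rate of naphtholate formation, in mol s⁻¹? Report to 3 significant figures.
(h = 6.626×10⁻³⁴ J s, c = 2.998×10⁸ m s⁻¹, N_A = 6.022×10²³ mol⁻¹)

Photon energy at 339 nm: hc/λ = (6.626×10⁻³⁴)(2.998×10⁸)/(339×10⁻⁹) = 5.860×10⁻¹⁹ J.
Energy delivered: (3.49 W m⁻²)(15.0×10⁻⁴ m²)(2490 s) = 13.04 J.
Photons incident: 13.04 / 5.860×10⁻¹⁹ = 2.225×10¹⁹, i.e. 2.225×10¹⁹/6.022×10²³ = 3.695×10⁻⁵ mol.
Photons absorbed: 0.521 × 3.695×10⁻⁵ = 1.925×10⁻⁵ mol.
Product formed: 0.35 × 1.925×10⁻⁵ = 6.737×10⁻⁶ mol.
Rate: 6.737×10⁻⁶ / 2490 s = 2.71×10⁻⁹ mol s⁻¹.

2.71×10⁻⁹ mol s⁻¹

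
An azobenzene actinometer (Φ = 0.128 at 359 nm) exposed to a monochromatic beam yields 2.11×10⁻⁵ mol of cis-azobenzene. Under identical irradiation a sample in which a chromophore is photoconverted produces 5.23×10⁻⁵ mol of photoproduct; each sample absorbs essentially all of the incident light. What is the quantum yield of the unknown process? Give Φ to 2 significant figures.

Φ = 0.32

Photons absorbed by the actinometer: 2.11×10⁻⁵ / 0.128 = 1.648×10⁻⁴ mol.
Φ(unknown) = 5.23×10⁻⁵ / 1.648×10⁻⁴ = 0.32.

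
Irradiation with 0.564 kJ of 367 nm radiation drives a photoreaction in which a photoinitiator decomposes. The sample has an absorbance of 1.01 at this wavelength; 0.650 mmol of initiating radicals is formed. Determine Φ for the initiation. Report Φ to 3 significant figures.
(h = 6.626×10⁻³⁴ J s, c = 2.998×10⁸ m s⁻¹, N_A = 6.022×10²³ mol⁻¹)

Product: 0.650 mmol = 6.50×10⁻⁴ mol.
Photon energy at 367 nm: hc/λ = (6.626×10⁻³⁴)(2.998×10⁸)/(367×10⁻⁹) = 5.413×10⁻¹⁹ J.
Incident energy: 0.564 kJ = 564 J.
Photons incident: 564 / 5.413×10⁻¹⁹ = 1.042×10²¹, i.e. 1.042×10²¹/6.022×10²³ = 0.001730 mol.
Fraction absorbed: 1 − 10^(−1.01) = 0.9023.
Photons absorbed: 0.9023 × 0.001730 = 0.001561 mol.
Φ = 6.50×10⁻⁴ mol / 0.001561 mol photons = 0.416.

Φ = 0.416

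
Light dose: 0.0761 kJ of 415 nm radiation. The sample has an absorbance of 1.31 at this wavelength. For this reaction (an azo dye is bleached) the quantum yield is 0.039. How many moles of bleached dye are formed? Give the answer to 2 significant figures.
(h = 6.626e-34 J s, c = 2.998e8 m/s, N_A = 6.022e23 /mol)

9.8e-6 mol

Photon energy at 415 nm: hc/λ = (6.626e-34)(2.998e8)/(415e-9) = 4.787e-19 J.
Incident energy: 0.0761 kJ = 76.1 J.
Photons incident: 76.1 / 4.787e-19 = 1.590e20, i.e. 1.590e20/6.022e23 = 2.640e-4 mol.
Fraction absorbed: 1 − 10^(−1.31) = 0.9510.
Photons absorbed: 0.9510 × 2.640e-4 = 2.511e-4 mol.
Product: Φ × n_abs = 0.039 × 2.511e-4 = 9.793e-6 mol.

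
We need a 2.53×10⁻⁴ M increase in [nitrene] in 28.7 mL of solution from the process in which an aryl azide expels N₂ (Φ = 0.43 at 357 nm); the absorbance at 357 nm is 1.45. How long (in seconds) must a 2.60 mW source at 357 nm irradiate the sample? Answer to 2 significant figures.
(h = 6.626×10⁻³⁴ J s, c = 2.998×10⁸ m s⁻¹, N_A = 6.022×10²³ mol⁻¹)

t ≈ 2300 s

Product: (2.53×10⁻⁴ M)(0.0287 L) = 7.261×10⁻⁶ mol.
Photons that must be absorbed: 7.261×10⁻⁶ / 0.43 = 1.689×10⁻⁵ mol.
Fraction absorbed: 1 − 10^(−1.45) = 0.9645.
Incident photons needed: 1.689×10⁻⁵ / 0.9645 = 1.751×10⁻⁵ mol.
Photon energy: hc/λ = 5.564×10⁻¹⁹ J; per mole, 3.351×10⁵ J mol⁻¹.
Energy required: 1.751×10⁻⁵ × 3.351×10⁵ = 5.868 J.
Time: 5.868 J / 0.0026 W = 2300 s.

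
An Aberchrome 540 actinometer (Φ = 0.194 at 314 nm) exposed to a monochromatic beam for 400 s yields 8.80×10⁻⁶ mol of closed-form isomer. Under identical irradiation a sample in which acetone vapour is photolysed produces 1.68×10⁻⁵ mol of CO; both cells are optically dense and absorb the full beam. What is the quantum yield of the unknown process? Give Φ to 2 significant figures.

Φ = 0.37

Photons absorbed by the actinometer: 8.80×10⁻⁶ / 0.194 = 4.536×10⁻⁵ mol.
Φ(unknown) = 1.68×10⁻⁵ / 4.536×10⁻⁵ = 0.37.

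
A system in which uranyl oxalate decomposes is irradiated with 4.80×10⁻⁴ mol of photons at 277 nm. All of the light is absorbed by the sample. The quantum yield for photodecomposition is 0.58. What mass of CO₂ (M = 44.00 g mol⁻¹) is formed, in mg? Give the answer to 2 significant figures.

12 mg

Product: Φ × n_abs = 0.58 × 4.80×10⁻⁴ = 2.784×10⁻⁴ mol.
Mass: 2.784×10⁻⁴ × 44.00 = 0.01225 g = 12 mg.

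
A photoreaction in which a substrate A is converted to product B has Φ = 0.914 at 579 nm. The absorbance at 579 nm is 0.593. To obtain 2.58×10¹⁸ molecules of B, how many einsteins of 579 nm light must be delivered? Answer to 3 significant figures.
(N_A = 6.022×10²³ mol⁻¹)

Product: 2.58×10¹⁸ / 6.022×10²³ = 4.284×10⁻⁶ mol.
Photons that must be absorbed: 4.284×10⁻⁶ / 0.914 = 4.687×10⁻⁶ mol.
Fraction absorbed: 1 − 10^(−0.593) = 0.7447.
Incident photons needed: 4.687×10⁻⁶ / 0.7447 = 6.294×10⁻⁶ mol.

6.29×10⁻⁶ einstein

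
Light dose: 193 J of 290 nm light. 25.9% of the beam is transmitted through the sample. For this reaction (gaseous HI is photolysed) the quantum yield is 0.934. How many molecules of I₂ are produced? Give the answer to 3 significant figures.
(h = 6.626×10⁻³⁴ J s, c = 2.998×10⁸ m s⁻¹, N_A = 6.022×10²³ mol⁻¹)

1.95×10²⁰ molecules

Photon energy at 290 nm: hc/λ = (6.626×10⁻³⁴)(2.998×10⁸)/(290×10⁻⁹) = 6.850×10⁻¹⁹ J.
Photons incident: 193 / 6.850×10⁻¹⁹ = 2.818×10²⁰, i.e. 2.818×10²⁰/6.022×10²³ = 4.680×10⁻⁴ mol.
Fraction absorbed: 1 − 25.9/100 = 0.7410.
Photons absorbed: 0.7410 × 4.680×10⁻⁴ = 3.468×10⁻⁴ mol.
Product: Φ × n_abs = 0.934 × 3.468×10⁻⁴ = 3.239×10⁻⁴ mol.
As a count: 3.239×10⁻⁴ × 6.022×10²³ = 1.95×10²⁰.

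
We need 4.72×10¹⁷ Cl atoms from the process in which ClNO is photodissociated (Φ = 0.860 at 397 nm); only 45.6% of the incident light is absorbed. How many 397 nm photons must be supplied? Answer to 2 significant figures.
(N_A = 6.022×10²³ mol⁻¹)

1.2×10¹⁸ photons

Product: 4.72×10¹⁷ / 6.022×10²³ = 7.838×10⁻⁷ mol.
Photons that must be absorbed: 7.838×10⁻⁷ / 0.860 = 9.114×10⁻⁷ mol.
Incident photons needed: 9.114×10⁻⁷ / 0.456 = 1.999×10⁻⁶ mol.
Photon count: 1.999×10⁻⁶ × 6.022×10²³ = 1.2×10¹⁸.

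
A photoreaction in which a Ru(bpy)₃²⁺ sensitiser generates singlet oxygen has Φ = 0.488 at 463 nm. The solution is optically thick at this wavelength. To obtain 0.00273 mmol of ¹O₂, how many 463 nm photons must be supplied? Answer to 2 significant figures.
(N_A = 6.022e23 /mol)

3.4e18 photons

Product: 0.00273 mmol = 2.73e-6 mol.
Photons that must be absorbed: 2.73e-6 / 0.488 = 5.594e-6 mol.
Photon count: 5.594e-6 × 6.022e23 = 3.4e18.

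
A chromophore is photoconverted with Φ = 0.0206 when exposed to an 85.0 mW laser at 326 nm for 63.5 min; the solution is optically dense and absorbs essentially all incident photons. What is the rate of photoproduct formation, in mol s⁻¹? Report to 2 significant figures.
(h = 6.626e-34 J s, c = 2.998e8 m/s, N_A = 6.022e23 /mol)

Photon energy at 326 nm: hc/λ = (6.626e-34)(2.998e8)/(326e-9) = 6.093e-19 J.
Energy delivered: (85.0 mW)(3810 s) = 323.9 J.
Photons incident: 323.9 / 6.093e-19 = 5.316e20, i.e. 5.316e20/6.022e23 = 8.828e-4 mol.
Product formed: 0.0206 × 8.828e-4 = 1.819e-5 mol.
Rate: 1.819e-5 / 3810 s = 4.8e-9 mol s⁻¹.

4.8e-9 mol s⁻¹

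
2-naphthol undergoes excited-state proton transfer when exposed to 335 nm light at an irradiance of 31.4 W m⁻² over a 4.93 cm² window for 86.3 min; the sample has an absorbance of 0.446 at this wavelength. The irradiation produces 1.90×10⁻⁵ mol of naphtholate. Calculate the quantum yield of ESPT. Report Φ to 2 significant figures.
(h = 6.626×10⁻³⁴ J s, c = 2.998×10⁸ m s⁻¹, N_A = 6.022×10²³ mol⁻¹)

Photon energy at 335 nm: hc/λ = (6.626×10⁻³⁴)(2.998×10⁸)/(335×10⁻⁹) = 5.930×10⁻¹⁹ J.
Energy delivered: (31.4 W m⁻²)(4.93×10⁻⁴ m²)(5178 s) = 80.16 J.
Photons incident: 80.16 / 5.930×10⁻¹⁹ = 1.352×10²⁰, i.e. 1.352×10²⁰/6.022×10²³ = 2.245×10⁻⁴ mol.
Fraction absorbed: 1 − 10^(−0.446) = 0.6419.
Photons absorbed: 0.6419 × 2.245×10⁻⁴ = 1.441×10⁻⁴ mol.
Φ = 1.90×10⁻⁵ mol / 1.441×10⁻⁴ mol photons = 0.13.

Φ = 0.13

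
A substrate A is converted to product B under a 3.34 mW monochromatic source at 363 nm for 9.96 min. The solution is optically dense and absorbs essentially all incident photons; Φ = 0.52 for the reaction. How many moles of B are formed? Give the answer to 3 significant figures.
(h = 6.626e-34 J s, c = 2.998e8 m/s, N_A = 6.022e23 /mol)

Photon energy at 363 nm: hc/λ = (6.626e-34)(2.998e8)/(363e-9) = 5.472e-19 J.
Energy delivered: (3.34 mW)(597.6 s) = 1.996 J.
Photons incident: 1.996 / 5.472e-19 = 3.648e18, i.e. 3.648e18/6.022e23 = 6.058e-6 mol.
Product: Φ × n_abs = 0.52 × 6.058e-6 = 3.150e-6 mol.

3.15e-6 mol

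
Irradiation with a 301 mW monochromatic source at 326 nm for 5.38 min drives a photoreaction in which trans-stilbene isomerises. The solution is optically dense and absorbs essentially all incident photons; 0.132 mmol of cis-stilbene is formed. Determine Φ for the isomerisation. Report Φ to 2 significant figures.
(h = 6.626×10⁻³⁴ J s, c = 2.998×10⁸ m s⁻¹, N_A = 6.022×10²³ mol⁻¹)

Product: 0.132 mmol = 1.32×10⁻⁴ mol.
Photon energy at 326 nm: hc/λ = (6.626×10⁻³⁴)(2.998×10⁸)/(326×10⁻⁹) = 6.093×10⁻¹⁹ J.
Energy delivered: (301 mW)(322.8 s) = 97.16 J.
Photons incident: 97.16 / 6.093×10⁻¹⁹ = 1.595×10²⁰, i.e. 1.595×10²⁰/6.022×10²³ = 2.649×10⁻⁴ mol.
Φ = 1.32×10⁻⁴ mol / 2.649×10⁻⁴ mol photons = 0.50.

Φ = 0.50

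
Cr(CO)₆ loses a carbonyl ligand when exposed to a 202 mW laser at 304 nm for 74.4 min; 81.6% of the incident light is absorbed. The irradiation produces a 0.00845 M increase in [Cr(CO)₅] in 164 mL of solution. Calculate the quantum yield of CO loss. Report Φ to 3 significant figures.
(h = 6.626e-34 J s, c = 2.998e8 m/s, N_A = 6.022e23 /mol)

Product: (0.00845 M)(0.164 L) = 0.001386 mol.
Photon energy at 304 nm: hc/λ = (6.626e-34)(2.998e8)/(304e-9) = 6.534e-19 J.
Energy delivered: (202 mW)(4464 s) = 901.7 J.
Photons incident: 901.7 / 6.534e-19 = 1.380e21, i.e. 1.380e21/6.022e23 = 0.002292 mol.
Photons absorbed: 0.816 × 0.002292 = 0.001870 mol.
Φ = 0.001386 mol / 0.001870 mol photons = 0.741.

Φ = 0.741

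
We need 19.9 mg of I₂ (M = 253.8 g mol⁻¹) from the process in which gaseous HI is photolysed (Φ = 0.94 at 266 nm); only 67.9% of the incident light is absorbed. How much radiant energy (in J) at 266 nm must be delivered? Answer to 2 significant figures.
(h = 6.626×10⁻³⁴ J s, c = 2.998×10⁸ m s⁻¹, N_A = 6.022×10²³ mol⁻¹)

Product: 19.9 mg / 253.8 g mol⁻¹ = 7.841×10⁻⁵ mol.
Photons that must be absorbed: 7.841×10⁻⁵ / 0.94 = 8.341×10⁻⁵ mol.
Incident photons needed: 8.341×10⁻⁵ / 0.679 = 1.228×10⁻⁴ mol.
Photon energy: hc/λ = 7.468×10⁻¹⁹ J; per mole, 4.497×10⁵ J mol⁻¹.
Energy required: 1.228×10⁻⁴ × 4.497×10⁵ = 55 J.

55 J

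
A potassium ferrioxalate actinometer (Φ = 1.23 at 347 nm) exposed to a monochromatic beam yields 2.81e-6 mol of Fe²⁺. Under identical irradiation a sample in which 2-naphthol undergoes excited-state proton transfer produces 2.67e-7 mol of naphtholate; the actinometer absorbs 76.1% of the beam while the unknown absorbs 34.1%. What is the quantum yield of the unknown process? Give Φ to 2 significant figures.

Φ = 0.26

Photons absorbed by the actinometer: 2.81e-6 / 1.23 = 2.285e-6 mol.
Incident flux: 2.285e-6 / 0.761 = 3.003e-6 einstein.
Absorbed by unknown: 0.341 × 3.003e-6 = 1.024e-6 mol.
Φ(unknown) = 2.67e-7 / 1.024e-6 = 0.26.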